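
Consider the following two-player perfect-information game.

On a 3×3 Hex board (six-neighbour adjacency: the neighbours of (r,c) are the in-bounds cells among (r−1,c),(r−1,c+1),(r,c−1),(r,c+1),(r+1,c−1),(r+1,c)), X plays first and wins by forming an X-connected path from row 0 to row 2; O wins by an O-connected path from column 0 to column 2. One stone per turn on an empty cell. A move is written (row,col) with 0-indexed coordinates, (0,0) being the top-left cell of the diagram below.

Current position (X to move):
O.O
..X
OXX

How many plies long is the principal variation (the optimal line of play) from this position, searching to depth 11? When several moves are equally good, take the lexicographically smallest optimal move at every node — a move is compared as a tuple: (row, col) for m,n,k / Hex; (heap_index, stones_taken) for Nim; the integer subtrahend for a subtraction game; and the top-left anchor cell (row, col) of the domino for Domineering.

p1 X@[O.O/..X/OXX]: (0,1)[OXO/..X/OXX]-1* (1,0)[O.O/X.X/OXX]-1 (1,1)[O.O/.XX/OXX]-1
p2 O@[OXO/..X/OXX]: (1,0)[OXO/O.X/OXX]-1 (1,1)[OXO/.OX/OXX]+1*
p3 X@[OXO/.OX/OXX] terminal -1; root [O.O/..X/OXX] d11

PV length from [O.O/..X/OXX]: 2 plies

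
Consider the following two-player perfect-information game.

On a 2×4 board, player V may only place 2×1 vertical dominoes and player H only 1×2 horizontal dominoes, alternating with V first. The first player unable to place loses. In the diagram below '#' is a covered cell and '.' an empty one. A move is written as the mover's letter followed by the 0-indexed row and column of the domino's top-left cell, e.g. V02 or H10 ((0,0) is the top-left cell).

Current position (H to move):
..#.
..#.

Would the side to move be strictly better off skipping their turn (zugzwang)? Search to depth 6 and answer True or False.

p1 H@[..#./..#.]: H00[###./..#.]+1* H10[..#./###.]+1
p2 V@[###./..#.]: V03[####/..##]-1*
p3 H@[####/..##]: H10[####/####]+1*
p4 V@[####/####] terminal -1; root [..#./..#.] d6
suppose H passes — search the same position with V to move:
pass> p1 V@[..#./..#.]: V00[#.#./#.#.]+1* V01[.##./.##.]+1 V03[..##/..##]-1
pass> p2 H@[#.#./#.#.] terminal -1; root [..#./..#.] d6
for H: play +1, pass -1

zugzwang(..#./..#., H) = False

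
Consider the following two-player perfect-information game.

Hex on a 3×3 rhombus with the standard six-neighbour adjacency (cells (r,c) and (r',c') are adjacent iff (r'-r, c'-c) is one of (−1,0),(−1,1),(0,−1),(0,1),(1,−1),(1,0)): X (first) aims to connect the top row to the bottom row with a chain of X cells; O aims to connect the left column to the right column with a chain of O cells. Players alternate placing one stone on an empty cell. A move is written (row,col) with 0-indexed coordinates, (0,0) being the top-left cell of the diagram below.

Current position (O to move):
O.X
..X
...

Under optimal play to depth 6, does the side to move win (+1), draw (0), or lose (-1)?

[O.X/..X/...] O move#1: (0,1):-1/OOX/..X/...*, (1,0):-1/O.X/O.X/..., (1,1):-1/O.X/.OX/..., (2,0):-1/O.X/..X/O.., (2,1):-1/O.X/..X/.O., (2,2):-1/O.X/..X/..O
[OOX/..X/...] X move#2: (1,0):+1/OOX/X.X/...*, (1,1):+1/OOX/.XX/..., (2,0):+1/OOX/..X/X.., (2,1):+1/OOX/..X/.X., (2,2):+1/OOX/..X/..X
[OOX/X.X/...] O move#3: (1,1):-1/OOX/XOX/...*, (2,0):-1/OOX/X.X/O.., (2,1):-1/OOX/X.X/.O., (2,2):-1/OOX/X.X/..O
[OOX/XOX/...] X move#4: (2,0):+1/OOX/XOX/X..*, (2,1):+1/OOX/XOX/.X., (2,2):+1/OOX/XOX/..X
[OOX/XOX/X..] O move#5: (2,1):-1/OOX/XOX/XO.*, (2,2):-1/OOX/XOX/X.O
[OOX/XOX/XO.] X move#6: (2,2):+1/OOX/XOX/XOX*
[OOX/XOX/XOX] end (terminal -1, O#7); searched O.X/..X/... to 6

value(O.X/..X/..., O) = -1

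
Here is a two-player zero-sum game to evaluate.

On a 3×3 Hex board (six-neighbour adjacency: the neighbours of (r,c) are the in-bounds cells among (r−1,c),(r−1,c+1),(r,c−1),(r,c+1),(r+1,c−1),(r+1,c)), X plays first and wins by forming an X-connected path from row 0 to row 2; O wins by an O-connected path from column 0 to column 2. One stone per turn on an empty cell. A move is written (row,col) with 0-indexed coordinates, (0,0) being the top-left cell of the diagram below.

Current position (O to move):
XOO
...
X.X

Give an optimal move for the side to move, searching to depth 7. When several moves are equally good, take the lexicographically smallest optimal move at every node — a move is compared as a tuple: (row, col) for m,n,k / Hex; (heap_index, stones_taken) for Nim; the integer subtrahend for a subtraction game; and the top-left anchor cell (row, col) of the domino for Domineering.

O's best at [XOO/.../X.X]: (1,0)

p1 O@[XOO/.../X.X]: (1,0)[XOO/O../X.X]+1* (1,1)[XOO/.O./X.X]-1 (1,2)[XOO/..O/X.X]-1 (2,1)[XOO/.../XOX]-1
p2 X@[XOO/O../X.X] terminal -1; root [XOO/.../X.X] d7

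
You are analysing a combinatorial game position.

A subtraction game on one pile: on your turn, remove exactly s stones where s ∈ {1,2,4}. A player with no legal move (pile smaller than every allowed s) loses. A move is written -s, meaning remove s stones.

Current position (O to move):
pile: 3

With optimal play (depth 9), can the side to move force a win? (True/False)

O winning at [3]: False

ply 1, O at 3 | -1=-1→2*; -2=-1→1
ply 2, X at 2 | -1=-1→1; -2=+1→0*
ply 3: 0 is terminal -1 (O); from 3 depth 9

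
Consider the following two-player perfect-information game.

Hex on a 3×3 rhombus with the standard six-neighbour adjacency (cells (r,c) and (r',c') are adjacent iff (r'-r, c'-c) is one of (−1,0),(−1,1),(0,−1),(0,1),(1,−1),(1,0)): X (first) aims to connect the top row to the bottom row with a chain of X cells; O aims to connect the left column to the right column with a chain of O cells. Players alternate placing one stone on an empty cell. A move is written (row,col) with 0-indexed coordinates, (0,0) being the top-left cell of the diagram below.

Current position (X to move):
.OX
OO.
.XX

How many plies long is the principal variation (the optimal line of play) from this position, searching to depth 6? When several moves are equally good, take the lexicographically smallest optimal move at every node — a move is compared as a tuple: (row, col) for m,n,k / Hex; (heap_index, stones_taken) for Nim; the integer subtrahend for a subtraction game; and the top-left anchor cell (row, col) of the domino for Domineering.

PV length from [.OX/OO./.XX]: 1 ply

p1 X@[.OX/OO./.XX]: (0,0)[XOX/OO./.XX]-1 (1,2)[.OX/OOX/.XX]+1* (2,0)[.OX/OO./XXX]-1
p2 O@[.OX/OOX/.XX] terminal -1; root [.OX/OO./.XX] d6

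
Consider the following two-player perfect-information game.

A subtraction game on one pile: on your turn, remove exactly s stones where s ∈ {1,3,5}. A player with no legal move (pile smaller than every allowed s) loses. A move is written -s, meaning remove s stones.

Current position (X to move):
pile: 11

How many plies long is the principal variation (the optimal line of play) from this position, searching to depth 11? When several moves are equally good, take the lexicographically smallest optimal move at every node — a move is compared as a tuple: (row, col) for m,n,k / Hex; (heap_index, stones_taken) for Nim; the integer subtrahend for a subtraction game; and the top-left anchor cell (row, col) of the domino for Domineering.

p1 X@[11]: -1[10]+1* -3[8]+1 -5[6]+1
p2 O@[10]: -1[9]-1* -3[7]-1 -5[5]-1
p3 X@[9]: -1[8]+1* -3[6]+1 -5[4]+1
p4 O@[8]: -1[7]-1* -3[5]-1 -5[3]-1
p5 X@[7]: -1[6]+1* -3[4]+1 -5[2]+1
p6 O@[6]: -1[5]-1* -3[3]-1 -5[1]-1
p7 X@[5]: -1[4]+1* -3[2]+1 -5[0]+1
p8 O@[4]: -1[3]-1* -3[1]-1
p9 X@[3]: -1[2]+1* -3[0]+1
p10 O@[2]: -1[1]-1*
p11 X@[1]: -1[0]+1*
p12 O@[0] terminal -1; root [11] d11

PV length from [11]: 11 plies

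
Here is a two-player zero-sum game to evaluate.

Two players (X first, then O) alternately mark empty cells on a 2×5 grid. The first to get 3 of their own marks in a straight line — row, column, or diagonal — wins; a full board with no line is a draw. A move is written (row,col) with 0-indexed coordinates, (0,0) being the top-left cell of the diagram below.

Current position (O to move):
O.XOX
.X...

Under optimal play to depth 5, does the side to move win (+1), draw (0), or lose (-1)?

ply 1, O at O.XOX/.X... | (0,1)=-1→OOXOX/.X...; (1,0)=+0→O.XOX/OX...*; (1,2)=+0→O.XOX/.XO..; (1,3)=+0→O.XOX/.X.O.; (1,4)=-1→O.XOX/.X..O
ply 2, X at O.XOX/OX... | (0,1)=+0→OXXOX/OX...*; (1,2)=+0→O.XOX/OXX..; (1,3)=+0→O.XOX/OX.X.; (1,4)=+0→O.XOX/OX..X
ply 3, O at OXXOX/OX... | (1,2)=+0→OXXOX/OXO..*; (1,3)=+0→OXXOX/OX.O.; (1,4)=+0→OXXOX/OX..O
ply 4, X at OXXOX/OXO.. | (1,3)=+0→OXXOX/OXOX.*; (1,4)=+0→OXXOX/OXO.X
ply 5, O at OXXOX/OXOX. | (1,4)=+0→OXXOX/OXOXO*
ply 6: OXXOX/OXOXO is terminal +0 (X); from O.XOX/.X... depth 5

value(O.XOX/.X..., O) = 0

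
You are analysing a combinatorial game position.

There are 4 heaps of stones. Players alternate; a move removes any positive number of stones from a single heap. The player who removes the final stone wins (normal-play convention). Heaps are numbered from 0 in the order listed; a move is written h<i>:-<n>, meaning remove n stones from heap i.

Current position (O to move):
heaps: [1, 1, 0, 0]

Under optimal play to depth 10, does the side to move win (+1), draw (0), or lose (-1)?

value((1,1,0,0), O) = -1

p1 O@[(1,1,0,0)]: h0:-1[(0,1,0,0)]-1* h1:-1[(1,0,0,0)]-1
p2 X@[(0,1,0,0)]: h1:-1[(0,0,0,0)]+1*
p3 O@[(0,0,0,0)] terminal -1; root [(1,1,0,0)] d10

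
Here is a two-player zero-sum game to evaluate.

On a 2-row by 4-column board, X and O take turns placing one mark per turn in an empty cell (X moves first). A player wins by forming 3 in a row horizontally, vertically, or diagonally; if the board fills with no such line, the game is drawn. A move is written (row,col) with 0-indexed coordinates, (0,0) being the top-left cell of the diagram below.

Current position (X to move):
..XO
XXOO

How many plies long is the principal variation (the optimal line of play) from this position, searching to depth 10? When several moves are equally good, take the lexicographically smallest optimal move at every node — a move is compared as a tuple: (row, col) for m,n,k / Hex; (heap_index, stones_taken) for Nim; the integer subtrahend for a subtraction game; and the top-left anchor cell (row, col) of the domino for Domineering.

PV length from [..XO/XXOO]: 2 plies

ply 1, X at ..XO/XXOO | (0,0)=+0→X.XO/XXOO*; (0,1)=+0→.XXO/XXOO
ply 2, O at X.XO/XXOO | (0,1)=+0→XOXO/XXOO*
ply 3: XOXO/XXOO is terminal +0 (X); from ..XO/XXOO depth 10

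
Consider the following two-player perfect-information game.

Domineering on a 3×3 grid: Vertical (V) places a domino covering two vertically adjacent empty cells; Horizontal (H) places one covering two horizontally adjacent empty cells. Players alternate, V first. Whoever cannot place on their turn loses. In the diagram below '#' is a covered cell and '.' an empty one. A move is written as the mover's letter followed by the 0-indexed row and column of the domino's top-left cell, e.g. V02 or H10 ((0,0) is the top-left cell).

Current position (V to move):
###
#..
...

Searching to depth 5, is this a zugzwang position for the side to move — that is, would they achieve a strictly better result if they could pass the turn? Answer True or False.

ply 1, V at ###/#../... | V11=+1→###/##./.#.*; V12=-1→###/#.#/..#
ply 2: ###/##./.#. is terminal -1 (H); from ###/#../... depth 5
if V skipped the turn, H would face:
~ ply 1, H at ###/#../... | H11=+1→###/###/...*; H20=-1→###/#../##.; H21=+1→###/#../.##
~ ply 2: ###/###/... is terminal -1 (V); from ###/#../... depth 5
compare (V): move=+1 vs pass=-1

zugzwang(###/#../..., V) = False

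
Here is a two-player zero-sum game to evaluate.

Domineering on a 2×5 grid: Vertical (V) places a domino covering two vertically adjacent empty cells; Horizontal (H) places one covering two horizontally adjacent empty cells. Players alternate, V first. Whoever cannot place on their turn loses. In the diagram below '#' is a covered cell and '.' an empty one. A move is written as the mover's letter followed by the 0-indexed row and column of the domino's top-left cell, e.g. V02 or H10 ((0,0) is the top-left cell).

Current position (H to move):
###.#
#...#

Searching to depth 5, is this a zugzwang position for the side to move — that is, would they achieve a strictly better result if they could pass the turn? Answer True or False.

ply 1, H at ###.#/#...# | H11=-1→###.#/###.#; H12=+1→###.#/#.###*
ply 2: ###.#/#.### is terminal -1 (V); from ###.#/#...# depth 5
pass branch (V moves first from the same position):
  | ply 1, V at ###.#/#...# | V03=-1→#####/#..##*
  | ply 2, H at #####/#..## | H11=+1→#####/#####*
  | ply 3: #####/##### is terminal -1 (V); from ###.#/#...# depth 5
H moving scores +1; H passing scores +1

zugzwang(###.#/#...#, H) = False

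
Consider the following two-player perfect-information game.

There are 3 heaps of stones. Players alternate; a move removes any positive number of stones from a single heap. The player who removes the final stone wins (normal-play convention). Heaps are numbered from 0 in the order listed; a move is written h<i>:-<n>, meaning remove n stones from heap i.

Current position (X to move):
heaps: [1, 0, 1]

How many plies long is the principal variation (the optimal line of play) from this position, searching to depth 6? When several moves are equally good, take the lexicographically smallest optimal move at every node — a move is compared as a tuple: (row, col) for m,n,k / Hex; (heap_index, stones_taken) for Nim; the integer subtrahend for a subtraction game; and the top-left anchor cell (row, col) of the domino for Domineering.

PV length from [(1,0,1)]: 2 plies

[(1,0,1)] X move#1: h0:-1:-1/(0,0,1)*, h2:-1:-1/(1,0,0)
[(0,0,1)] O move#2: h2:-1:+1/(0,0,0)*
[(0,0,0)] end (terminal -1, X#3); searched (1,0,1) to 6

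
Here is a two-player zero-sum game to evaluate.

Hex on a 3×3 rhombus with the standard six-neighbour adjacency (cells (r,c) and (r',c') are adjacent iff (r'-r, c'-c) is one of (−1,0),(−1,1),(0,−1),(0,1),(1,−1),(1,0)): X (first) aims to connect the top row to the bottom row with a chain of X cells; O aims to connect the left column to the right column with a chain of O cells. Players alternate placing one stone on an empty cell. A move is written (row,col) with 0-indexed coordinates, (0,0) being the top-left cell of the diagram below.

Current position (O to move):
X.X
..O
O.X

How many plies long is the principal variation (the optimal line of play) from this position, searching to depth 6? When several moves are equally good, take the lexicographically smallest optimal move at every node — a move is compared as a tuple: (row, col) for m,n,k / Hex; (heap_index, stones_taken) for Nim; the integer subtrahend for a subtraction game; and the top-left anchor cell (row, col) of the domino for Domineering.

ply 1, O at X.X/..O/O.X | (0,1)=+1→XOX/..O/O.X*; (1,0)=+1→X.X/O.O/O.X; (1,1)=+1→X.X/.OO/O.X; (2,1)=+1→X.X/..O/OOX
ply 2, X at XOX/..O/O.X | (1,0)=-1→XOX/X.O/O.X*; (1,1)=-1→XOX/.XO/O.X; (2,1)=-1→XOX/..O/OXX
ply 3, O at XOX/X.O/O.X | (1,1)=+1→XOX/XOO/O.X*; (2,1)=+1→XOX/X.O/OOX
ply 4: XOX/XOO/O.X is terminal -1 (X); from X.X/..O/O.X depth 6

PV length from [X.X/..O/O.X]: 3 plies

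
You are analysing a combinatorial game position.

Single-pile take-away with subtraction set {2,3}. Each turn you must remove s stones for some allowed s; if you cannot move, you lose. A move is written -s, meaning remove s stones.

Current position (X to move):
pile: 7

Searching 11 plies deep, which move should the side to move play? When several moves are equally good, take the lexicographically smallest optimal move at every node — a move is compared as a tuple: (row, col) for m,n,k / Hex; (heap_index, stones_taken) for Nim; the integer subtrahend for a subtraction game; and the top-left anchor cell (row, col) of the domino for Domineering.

[7] X move#1: -2:+1/5*, -3:-1/4
[5] O move#2: -2:-1/3*, -3:-1/2
[3] X move#3: -2:+1/1*, -3:+1/0
[1] end (terminal -1, O#4); searched 7 to 11

X's best at [7]: -2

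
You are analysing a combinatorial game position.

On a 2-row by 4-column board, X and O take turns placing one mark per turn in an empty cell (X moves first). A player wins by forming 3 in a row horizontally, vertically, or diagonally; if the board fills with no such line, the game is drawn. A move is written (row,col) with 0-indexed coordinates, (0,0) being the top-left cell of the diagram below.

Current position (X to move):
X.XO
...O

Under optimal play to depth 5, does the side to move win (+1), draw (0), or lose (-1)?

value(X.XO/...O, X) = +1

p1 X@[X.XO/...O]: (0,1)[XXXO/...O]+1* (1,0)[X.XO/X..O]+0 (1,1)[X.XO/.X.O]+0 (1,2)[X.XO/..XO]+0
p2 O@[XXXO/...O] terminal -1; root [X.XO/...O] d5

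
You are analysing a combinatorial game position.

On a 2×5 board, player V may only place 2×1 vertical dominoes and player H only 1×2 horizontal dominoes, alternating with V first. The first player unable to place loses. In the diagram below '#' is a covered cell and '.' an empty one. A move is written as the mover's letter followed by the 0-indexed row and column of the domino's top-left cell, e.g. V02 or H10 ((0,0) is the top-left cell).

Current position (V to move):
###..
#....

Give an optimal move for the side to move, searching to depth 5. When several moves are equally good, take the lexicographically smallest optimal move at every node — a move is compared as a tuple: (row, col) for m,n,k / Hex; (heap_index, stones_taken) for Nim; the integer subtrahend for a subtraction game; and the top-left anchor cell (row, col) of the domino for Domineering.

V's best at [###../#....]: V03

p1 V@[###../#....]: V03[####./#..#.]+1* V04[###.#/#...#]-1
p2 H@[####./#..#.]: H11[####./####.]-1*
p3 V@[####./####.]: V04[#####/#####]+1*
p4 H@[#####/#####] terminal -1; root [###../#....] d5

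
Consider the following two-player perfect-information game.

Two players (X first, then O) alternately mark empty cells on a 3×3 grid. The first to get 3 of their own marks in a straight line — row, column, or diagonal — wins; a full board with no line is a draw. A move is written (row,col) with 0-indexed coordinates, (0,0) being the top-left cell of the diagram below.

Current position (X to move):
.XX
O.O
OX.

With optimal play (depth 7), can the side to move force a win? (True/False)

[.XX/O.O/OX.] X move#1: (0,0):+1/XXX/O.O/OX.*, (1,1):+1/.XX/OXO/OX., (2,2):-1/.XX/O.O/OXX
[XXX/O.O/OX.] end (terminal -1, O#2); searched .XX/O.O/OX. to 7

X winning at [.XX/O.O/OX.]: True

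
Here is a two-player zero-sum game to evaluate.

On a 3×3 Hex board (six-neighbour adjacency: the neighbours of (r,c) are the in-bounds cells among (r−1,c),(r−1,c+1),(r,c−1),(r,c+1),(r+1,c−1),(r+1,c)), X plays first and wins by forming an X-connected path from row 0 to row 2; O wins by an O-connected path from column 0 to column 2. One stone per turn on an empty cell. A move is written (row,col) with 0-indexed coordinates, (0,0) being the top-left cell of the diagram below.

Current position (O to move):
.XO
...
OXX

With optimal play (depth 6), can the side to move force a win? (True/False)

p1 O@[.XO/.../OXX]: (0,0)[OXO/.../OXX]-1 (1,0)[.XO/O../OXX]-1 (1,1)[.XO/.O./OXX]+1* (1,2)[.XO/..O/OXX]-1
p2 X@[.XO/.O./OXX] terminal -1; root [.XO/.../OXX] d6

O winning at [.XO/.../OXX]: True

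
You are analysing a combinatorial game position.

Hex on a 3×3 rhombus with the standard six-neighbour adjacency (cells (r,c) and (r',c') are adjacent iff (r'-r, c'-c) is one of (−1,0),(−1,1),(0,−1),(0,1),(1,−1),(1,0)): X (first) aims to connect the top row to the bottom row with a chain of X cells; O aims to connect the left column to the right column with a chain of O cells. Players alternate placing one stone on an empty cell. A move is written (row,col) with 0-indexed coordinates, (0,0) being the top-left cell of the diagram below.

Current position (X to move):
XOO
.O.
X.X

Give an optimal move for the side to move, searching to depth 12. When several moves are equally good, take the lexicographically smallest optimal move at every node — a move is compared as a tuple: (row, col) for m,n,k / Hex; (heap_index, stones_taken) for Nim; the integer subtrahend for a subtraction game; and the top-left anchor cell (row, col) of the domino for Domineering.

p1 X@[XOO/.O./X.X]: (1,0)[XOO/XO./X.X]+1* (1,2)[XOO/.OX/X.X]-1 (2,1)[XOO/.O./XXX]-1
p2 O@[XOO/XO./X.X] terminal -1; root [XOO/.O./X.X] d12

X's best at [XOO/.O./X.X]: (1,0)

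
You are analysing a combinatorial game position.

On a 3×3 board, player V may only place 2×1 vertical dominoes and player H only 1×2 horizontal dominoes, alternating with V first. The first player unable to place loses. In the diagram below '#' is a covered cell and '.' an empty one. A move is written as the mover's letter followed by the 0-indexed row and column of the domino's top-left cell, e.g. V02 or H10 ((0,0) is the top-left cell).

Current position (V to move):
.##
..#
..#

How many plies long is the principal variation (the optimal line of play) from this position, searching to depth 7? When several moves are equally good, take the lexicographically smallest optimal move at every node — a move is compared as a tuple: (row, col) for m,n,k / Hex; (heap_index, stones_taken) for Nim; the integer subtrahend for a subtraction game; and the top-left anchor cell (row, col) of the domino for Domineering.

PV length from [.##/..#/..#]: 1 ply

[.##/..#/..#] V move#1: V00:-1/###/#.#/..#, V10:+1/.##/#.#/#.#*, V11:+1/.##/.##/.##
[.##/#.#/#.#] end (terminal -1, H#2); searched .##/..#/..# to 7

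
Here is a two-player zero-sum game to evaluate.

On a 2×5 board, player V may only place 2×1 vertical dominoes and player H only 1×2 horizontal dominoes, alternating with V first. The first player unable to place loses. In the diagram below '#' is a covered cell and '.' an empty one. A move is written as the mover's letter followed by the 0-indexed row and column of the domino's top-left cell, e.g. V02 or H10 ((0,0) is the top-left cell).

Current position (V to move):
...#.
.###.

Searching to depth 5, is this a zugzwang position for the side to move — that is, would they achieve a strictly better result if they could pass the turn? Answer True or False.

p1 V@[...#./.###.]: V00[#..#./####.]+1* V04[...##/.####]-1
p2 H@[#..#./####.]: H01[####./####.]-1*
p3 V@[####./####.]: V04[#####/#####]+1*
p4 H@[#####/#####] terminal -1; root [...#./.###.] d5
suppose V passes — search the same position with H to move:
pass> p1 H@[...#./.###.]: H00[##.#./.###.]-1* H01[.###./.###.]-1
pass> p2 V@[##.#./.###.]: V04[##.##/.####]+1*
pass> p3 H@[##.##/.####] terminal -1; root [...#./.###.] d5
for V: play +1, pass +1

zugzwang(...#./.###., V) = False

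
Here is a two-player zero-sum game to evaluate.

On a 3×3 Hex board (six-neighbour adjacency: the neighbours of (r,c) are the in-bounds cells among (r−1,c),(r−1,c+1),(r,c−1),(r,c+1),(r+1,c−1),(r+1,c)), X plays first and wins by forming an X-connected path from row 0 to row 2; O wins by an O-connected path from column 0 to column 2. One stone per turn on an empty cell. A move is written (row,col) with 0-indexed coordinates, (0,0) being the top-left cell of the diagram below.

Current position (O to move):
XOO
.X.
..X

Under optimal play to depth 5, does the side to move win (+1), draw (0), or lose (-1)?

value(XOO/.X./..X, O) = +1

[XOO/.X./..X] O move#1: (1,0):+1/XOO/OX./..X*, (1,2):-1/XOO/.XO/..X, (2,0):-1/XOO/.X./O.X, (2,1):-1/XOO/.X./.OX
[XOO/OX./..X] end (terminal -1, X#2); searched XOO/.X./..X to 5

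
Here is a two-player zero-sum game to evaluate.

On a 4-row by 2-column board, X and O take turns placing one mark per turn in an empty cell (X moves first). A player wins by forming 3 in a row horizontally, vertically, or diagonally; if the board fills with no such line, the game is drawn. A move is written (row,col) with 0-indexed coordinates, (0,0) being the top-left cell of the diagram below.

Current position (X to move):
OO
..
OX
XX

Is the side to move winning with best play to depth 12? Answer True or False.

[OO/../OX/XX] X move#1: (1,0):+0/OO/X./OX/XX, (1,1):+1/OO/.X/OX/XX*
[OO/.X/OX/XX] end (terminal -1, O#2); searched OO/../OX/XX to 12

X winning at [OO/../OX/XX]: True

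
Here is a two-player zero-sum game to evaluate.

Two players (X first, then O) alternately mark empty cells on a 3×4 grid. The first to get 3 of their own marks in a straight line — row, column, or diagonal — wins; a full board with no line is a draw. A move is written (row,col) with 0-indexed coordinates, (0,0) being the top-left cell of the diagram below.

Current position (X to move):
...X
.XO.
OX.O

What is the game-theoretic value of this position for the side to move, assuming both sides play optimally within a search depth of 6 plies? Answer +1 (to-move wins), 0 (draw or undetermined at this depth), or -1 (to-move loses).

value(...X/.XO./OX.O, X) = +1

ply 1, X at ...X/.XO./OX.O | (0,0)=-1→X..X/.XO./OX.O; (0,1)=+1→.X.X/.XO./OX.O*; (0,2)=-1→..XX/.XO./OX.O; (1,0)=-1→...X/XXO./OX.O; (1,3)=-1→...X/.XOX/OX.O; (2,2)=-1→...X/.XO./OXXO
ply 2: .X.X/.XO./OX.O is terminal -1 (O); from ...X/.XO./OX.O depth 6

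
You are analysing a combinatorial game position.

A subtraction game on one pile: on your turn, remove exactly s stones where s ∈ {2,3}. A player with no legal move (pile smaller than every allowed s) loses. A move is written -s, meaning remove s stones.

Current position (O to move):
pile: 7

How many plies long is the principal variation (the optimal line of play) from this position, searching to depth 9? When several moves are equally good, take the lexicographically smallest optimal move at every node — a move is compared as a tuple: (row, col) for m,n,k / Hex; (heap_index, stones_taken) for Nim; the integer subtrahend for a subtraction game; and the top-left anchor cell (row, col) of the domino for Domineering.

[7] O move#1: -2:+1/5*, -3:-1/4
[5] X move#2: -2:-1/3*, -3:-1/2
[3] O move#3: -2:+1/1*, -3:+1/0
[1] end (terminal -1, X#4); searched 7 to 9

PV length from [7]: 3 plies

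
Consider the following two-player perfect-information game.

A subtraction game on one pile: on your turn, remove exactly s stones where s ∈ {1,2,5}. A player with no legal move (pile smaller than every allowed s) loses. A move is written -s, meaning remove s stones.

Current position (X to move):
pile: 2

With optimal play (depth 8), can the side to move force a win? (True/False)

p1 X@[2]: -1[1]-1 -2[0]+1*
p2 O@[0] terminal -1; root [2] d8

X winning at [2]: True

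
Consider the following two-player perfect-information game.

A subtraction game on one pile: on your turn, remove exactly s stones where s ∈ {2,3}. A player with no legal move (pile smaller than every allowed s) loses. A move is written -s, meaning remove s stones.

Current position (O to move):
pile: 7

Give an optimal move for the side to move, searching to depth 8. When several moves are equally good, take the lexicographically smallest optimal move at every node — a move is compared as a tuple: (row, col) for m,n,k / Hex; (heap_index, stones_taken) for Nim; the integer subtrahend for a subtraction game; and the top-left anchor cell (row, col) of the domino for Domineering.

p1 O@[7]: -2[5]+1* -3[4]-1
p2 X@[5]: -2[3]-1* -3[2]-1
p3 O@[3]: -2[1]+1* -3[0]+1
p4 X@[1] terminal -1; root [7] d8

O's best at [7]: -2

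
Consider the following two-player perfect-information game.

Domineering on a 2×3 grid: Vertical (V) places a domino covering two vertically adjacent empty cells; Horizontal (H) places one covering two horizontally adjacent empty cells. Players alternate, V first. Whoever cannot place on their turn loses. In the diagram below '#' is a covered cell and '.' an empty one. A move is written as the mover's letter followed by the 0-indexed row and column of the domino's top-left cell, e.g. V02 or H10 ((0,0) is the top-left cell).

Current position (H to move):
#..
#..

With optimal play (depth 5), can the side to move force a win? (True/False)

[#../#..] H move#1: H01:+1/###/#..*, H11:+1/#../###
[###/#..] end (terminal -1, V#2); searched #../#.. to 5

H winning at [#../#..]: True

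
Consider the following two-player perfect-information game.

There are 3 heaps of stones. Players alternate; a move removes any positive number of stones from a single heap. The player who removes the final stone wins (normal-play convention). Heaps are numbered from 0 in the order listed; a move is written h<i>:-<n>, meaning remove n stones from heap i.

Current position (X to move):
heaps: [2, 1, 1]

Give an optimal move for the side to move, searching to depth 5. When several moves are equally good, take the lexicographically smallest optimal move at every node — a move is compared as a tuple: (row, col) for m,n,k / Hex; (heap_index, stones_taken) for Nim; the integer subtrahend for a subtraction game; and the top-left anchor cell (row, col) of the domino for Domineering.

X's best at [(2,1,1)]: h0:-2

ply 1, X at (2,1,1) | h0:-1=-1→(1,1,1); h0:-2=+1→(0,1,1)*; h1:-1=-1→(2,0,1); h2:-1=-1→(2,1,0)
ply 2, O at (0,1,1) | h1:-1=-1→(0,0,1)*; h2:-1=-1→(0,1,0)
ply 3, X at (0,0,1) | h2:-1=+1→(0,0,0)*
ply 4: (0,0,0) is terminal -1 (O); from (2,1,1) depth 5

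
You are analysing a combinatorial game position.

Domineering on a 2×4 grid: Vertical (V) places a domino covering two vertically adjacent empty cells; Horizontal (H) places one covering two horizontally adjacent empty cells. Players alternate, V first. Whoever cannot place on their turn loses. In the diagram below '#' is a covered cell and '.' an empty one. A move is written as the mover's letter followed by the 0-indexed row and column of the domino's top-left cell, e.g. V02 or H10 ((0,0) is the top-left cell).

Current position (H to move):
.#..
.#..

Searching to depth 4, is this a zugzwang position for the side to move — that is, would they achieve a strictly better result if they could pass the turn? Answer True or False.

p1 H@[.#../.#..]: H02[.###/.#..]+1* H12[.#../.###]+1
p2 V@[.###/.#..]: V00[####/##..]-1*
p3 H@[####/##..]: H12[####/####]+1*
p4 V@[####/####] terminal -1; root [.#../.#..] d4
suppose H passes — search the same position with V to move:
pass> p1 V@[.#../.#..]: V00[##../##..]-1 V02[.##./.##.]+1* V03[.#.#/.#.#]+1
pass> p2 H@[.##./.##.] terminal -1; root [.#../.#..] d4
for H: play +1, pass -1

zugzwang(.#../.#.., H) = False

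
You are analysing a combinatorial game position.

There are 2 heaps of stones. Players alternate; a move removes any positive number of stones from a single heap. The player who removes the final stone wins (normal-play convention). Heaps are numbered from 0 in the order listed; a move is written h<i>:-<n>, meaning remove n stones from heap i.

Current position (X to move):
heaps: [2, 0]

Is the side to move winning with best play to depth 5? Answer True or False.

X winning at [(2,0)]: True

ply 1, X at (2,0) | h0:-1=-1→(1,0); h0:-2=+1→(0,0)*
ply 2: (0,0) is terminal -1 (O); from (2,0) depth 5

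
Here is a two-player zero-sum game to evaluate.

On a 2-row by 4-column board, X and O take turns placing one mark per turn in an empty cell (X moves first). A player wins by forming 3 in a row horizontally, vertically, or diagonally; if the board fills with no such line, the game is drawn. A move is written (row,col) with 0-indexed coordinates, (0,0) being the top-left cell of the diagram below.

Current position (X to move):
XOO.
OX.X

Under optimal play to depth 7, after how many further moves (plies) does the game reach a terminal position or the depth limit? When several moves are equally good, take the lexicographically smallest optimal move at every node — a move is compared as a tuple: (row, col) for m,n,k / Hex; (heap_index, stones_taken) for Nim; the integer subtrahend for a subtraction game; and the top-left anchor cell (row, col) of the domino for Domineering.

[XOO./OX.X] X move#1: (0,3):+0/XOOX/OX.X, (1,2):+1/XOO./OXXX*
[XOO./OXXX] end (terminal -1, O#2); searched XOO./OX.X to 7

PV length from [XOO./OX.X]: 1 ply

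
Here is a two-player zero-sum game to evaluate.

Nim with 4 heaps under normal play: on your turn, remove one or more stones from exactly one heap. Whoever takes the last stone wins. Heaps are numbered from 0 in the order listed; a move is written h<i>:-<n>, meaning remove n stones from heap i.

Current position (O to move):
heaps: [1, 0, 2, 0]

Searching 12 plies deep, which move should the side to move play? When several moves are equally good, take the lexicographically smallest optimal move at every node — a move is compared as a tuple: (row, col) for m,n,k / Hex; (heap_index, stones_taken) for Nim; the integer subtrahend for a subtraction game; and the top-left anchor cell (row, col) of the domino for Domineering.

O's best at [(1,0,2,0)]: h2:-1

ply 1, O at (1,0,2,0) | h0:-1=-1→(0,0,2,0); h2:-1=+1→(1,0,1,0)*; h2:-2=-1→(1,0,0,0)
ply 2, X at (1,0,1,0) | h0:-1=-1→(0,0,1,0)*; h2:-1=-1→(1,0,0,0)
ply 3, O at (0,0,1,0) | h2:-1=+1→(0,0,0,0)*
ply 4: (0,0,0,0) is terminal -1 (X); from (1,0,2,0) depth 12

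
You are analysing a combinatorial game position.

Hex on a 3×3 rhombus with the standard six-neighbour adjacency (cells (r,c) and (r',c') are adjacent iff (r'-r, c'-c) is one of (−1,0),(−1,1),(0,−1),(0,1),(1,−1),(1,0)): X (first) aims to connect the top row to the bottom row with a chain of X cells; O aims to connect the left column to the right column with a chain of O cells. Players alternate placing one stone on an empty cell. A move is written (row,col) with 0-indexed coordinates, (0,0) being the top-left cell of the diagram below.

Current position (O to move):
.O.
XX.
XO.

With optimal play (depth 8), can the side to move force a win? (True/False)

O winning at [.O./XX./XO.]: False

[.O./XX./XO.] O move#1: (0,0):-1/OO./XX./XO.*, (0,2):-1/.OO/XX./XO., (1,2):-1/.O./XXO/XO., (2,2):-1/.O./XX./XOO
[OO./XX./XO.] X move#2: (0,2):+1/OOX/XX./XO.*, (1,2):-1/OO./XXX/XO., (2,2):-1/OO./XX./XOX
[OOX/XX./XO.] end (terminal -1, O#3); searched .O./XX./XO. to 8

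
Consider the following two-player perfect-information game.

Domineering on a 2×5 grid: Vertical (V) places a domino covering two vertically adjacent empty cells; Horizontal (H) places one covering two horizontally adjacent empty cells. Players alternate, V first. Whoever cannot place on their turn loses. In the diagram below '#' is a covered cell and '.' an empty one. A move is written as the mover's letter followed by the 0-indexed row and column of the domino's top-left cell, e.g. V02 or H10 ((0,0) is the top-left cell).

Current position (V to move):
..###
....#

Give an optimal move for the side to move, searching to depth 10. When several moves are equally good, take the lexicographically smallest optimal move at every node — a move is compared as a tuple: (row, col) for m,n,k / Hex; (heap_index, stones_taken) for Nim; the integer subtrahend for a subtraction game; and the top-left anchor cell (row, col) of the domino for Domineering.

V's best at [..###/....#]: V01

ply 1, V at ..###/....# | V00=-1→#.###/#...#; V01=+1→.####/.#..#*
ply 2, H at .####/.#..# | H12=-1→.####/.####*
ply 3, V at .####/.#### | V00=+1→#####/#####*
ply 4: #####/##### is terminal -1 (H); from ..###/....# depth 10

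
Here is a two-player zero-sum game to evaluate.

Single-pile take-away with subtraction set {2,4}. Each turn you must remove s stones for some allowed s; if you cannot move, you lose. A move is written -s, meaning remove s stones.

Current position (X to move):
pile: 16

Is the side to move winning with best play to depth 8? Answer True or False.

[16] X move#1: -2:-1/14, -4:+1/12*
[12] O move#2: -2:-1/10*, -4:-1/8
[10] X move#3: -2:-1/8, -4:+1/6*
[6] O move#4: -2:-1/4*, -4:-1/2
[4] X move#5: -2:-1/2, -4:+1/0*
[0] end (terminal -1, O#6); searched 16 to 8

X winning at [16]: True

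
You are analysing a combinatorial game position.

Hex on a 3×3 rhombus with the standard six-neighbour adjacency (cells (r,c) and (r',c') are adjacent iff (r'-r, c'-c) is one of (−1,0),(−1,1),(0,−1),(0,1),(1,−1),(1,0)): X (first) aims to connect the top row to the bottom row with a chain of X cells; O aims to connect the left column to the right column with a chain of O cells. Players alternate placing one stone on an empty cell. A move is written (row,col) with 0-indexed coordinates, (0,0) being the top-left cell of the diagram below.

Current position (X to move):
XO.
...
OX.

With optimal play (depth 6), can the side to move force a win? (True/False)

X winning at [XO./.../OX.]: True

p1 X@[XO./.../OX.]: (0,2)[XOX/.../OX.]+1* (1,0)[XO./X../OX.]-1 (1,1)[XO./.X./OX.]+1 (1,2)[XO./..X/OX.]-1 (2,2)[XO./.../OXX]-1
p2 O@[XOX/.../OX.]: (1,0)[XOX/O../OX.]-1* (1,1)[XOX/.O./OX.]-1 (1,2)[XOX/..O/OX.]-1 (2,2)[XOX/.../OXO]-1
p3 X@[XOX/O../OX.]: (1,1)[XOX/OX./OX.]+1* (1,2)[XOX/O.X/OX.]+1 (2,2)[XOX/O../OXX]+1
p4 O@[XOX/OX./OX.] terminal -1; root [XO./.../OX.] d6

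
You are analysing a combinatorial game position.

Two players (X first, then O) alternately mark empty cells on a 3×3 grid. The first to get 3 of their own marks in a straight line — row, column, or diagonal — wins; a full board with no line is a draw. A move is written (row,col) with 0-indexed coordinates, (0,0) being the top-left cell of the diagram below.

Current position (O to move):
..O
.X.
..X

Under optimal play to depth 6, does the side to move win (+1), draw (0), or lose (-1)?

ply 1, O at ..O/.X./..X | (0,0)=+0→O.O/.X./..X*; (0,1)=-1→.OO/.X./..X; (1,0)=-1→..O/OX./..X; (1,2)=-1→..O/.XO/..X; (2,0)=-1→..O/.X./O.X; (2,1)=-1→..O/.X./.OX
ply 2, X at O.O/.X./..X | (0,1)=+0→OXO/.X./..X*; (1,0)=-1→O.O/XX./..X; (1,2)=-1→O.O/.XX/..X; (2,0)=-1→O.O/.X./X.X; (2,1)=-1→O.O/.X./.XX
ply 3, O at OXO/.X./..X | (1,0)=-1→OXO/OX./..X; (1,2)=-1→OXO/.XO/..X; (2,0)=-1→OXO/.X./O.X; (2,1)=+0→OXO/.X./.OX*
ply 4, X at OXO/.X./.OX | (1,0)=+0→OXO/XX./.OX*; (1,2)=+0→OXO/.XX/.OX; (2,0)=+0→OXO/.X./XOX
ply 5, O at OXO/XX./.OX | (1,2)=+0→OXO/XXO/.OX*; (2,0)=-1→OXO/XX./OOX
ply 6, X at OXO/XXO/.OX | (2,0)=+0→OXO/XXO/XOX*
ply 7: OXO/XXO/XOX is terminal +0 (O); from ..O/.X./..X depth 6

value(..O/.X./..X, O) = 0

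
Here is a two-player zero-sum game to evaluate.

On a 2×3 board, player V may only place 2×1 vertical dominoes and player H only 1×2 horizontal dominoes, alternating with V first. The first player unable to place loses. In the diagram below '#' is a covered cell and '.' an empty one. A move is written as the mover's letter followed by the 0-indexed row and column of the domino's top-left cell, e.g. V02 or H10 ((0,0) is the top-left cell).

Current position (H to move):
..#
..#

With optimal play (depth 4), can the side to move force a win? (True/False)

H winning at [..#/..#]: True

ply 1, H at ..#/..# | H00=+1→###/..#*; H10=+1→..#/###
ply 2: ###/..# is terminal -1 (V); from ..#/..# depth 4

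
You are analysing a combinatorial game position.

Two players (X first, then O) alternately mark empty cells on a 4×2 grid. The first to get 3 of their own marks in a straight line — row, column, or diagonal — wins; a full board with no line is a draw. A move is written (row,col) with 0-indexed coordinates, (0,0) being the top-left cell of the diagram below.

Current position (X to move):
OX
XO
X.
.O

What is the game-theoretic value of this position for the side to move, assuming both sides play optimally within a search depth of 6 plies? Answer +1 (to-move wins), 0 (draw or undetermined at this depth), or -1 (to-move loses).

p1 X@[OX/XO/X./.O]: (2,1)[OX/XO/XX/.O]+0 (3,0)[OX/XO/X./XO]+1*
p2 O@[OX/XO/X./XO] terminal -1; root [OX/XO/X./.O] d6

value(OX/XO/X./.O, X) = +1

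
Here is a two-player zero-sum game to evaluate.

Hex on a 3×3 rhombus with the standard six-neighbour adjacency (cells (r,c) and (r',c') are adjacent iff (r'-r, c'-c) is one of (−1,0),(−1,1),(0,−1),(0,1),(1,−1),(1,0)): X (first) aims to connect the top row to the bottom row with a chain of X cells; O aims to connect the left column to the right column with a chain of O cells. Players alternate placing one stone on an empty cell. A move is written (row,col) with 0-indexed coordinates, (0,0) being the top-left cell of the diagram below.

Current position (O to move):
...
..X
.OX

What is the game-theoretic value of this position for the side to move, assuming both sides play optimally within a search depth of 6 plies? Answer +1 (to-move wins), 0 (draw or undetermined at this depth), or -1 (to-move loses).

value(.../..X/.OX, O) = -1

p1 O@[.../..X/.OX]: (0,0)[O../..X/.OX]-1* (0,1)[.O./..X/.OX]-1 (0,2)[..O/..X/.OX]-1 (1,0)[.../O.X/.OX]-1 (1,1)[.../.OX/.OX]-1 (2,0)[.../..X/OOX]-1
p2 X@[O../..X/.OX]: (0,1)[OX./..X/.OX]+1* (0,2)[O.X/..X/.OX]+1 (1,0)[O../X.X/.OX]+1 (1,1)[O../.XX/.OX]+1 (2,0)[O../..X/XOX]+1
p3 O@[OX./..X/.OX]: (0,2)[OXO/..X/.OX]-1* (1,0)[OX./O.X/.OX]-1 (1,1)[OX./.OX/.OX]-1 (2,0)[OX./..X/OOX]-1
p4 X@[OXO/..X/.OX]: (1,0)[OXO/X.X/.OX]+1* (1,1)[OXO/.XX/.OX]+1 (2,0)[OXO/..X/XOX]+1
p5 O@[OXO/X.X/.OX]: (1,1)[OXO/XOX/.OX]-1* (2,0)[OXO/X.X/OOX]-1
p6 X@[OXO/XOX/.OX]: (2,0)[OXO/XOX/XOX]+1*
p7 O@[OXO/XOX/XOX] terminal -1; root [.../..X/.OX] d6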